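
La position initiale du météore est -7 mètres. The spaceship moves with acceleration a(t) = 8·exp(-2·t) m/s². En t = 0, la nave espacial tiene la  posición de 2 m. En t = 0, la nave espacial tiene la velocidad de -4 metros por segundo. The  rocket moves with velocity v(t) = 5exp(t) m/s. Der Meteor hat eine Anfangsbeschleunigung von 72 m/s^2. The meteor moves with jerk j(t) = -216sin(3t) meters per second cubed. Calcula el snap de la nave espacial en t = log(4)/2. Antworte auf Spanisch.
Partiendo de la aceleración a(t) = 8·exp(-2·t), tomamos 2 derivadas. Tomando d/dt de a(t), encontramos j(t) = -16·exp(-2·t). La derivada de la sacudida da el snap: s(t) = 32·exp(-2·t). De la ecuación del snap s(t) = 32·exp(-2·t), sustituimos t = log(4)/2 para obtener s = 8.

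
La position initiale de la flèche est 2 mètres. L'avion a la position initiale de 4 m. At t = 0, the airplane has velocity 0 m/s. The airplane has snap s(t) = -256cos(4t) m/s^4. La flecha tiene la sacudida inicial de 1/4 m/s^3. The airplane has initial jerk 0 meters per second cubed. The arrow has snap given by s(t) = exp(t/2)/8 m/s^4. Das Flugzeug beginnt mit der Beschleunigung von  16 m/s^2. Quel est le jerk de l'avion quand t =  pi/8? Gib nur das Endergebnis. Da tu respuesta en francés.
Le jerk à t = pi/8 est j = -64.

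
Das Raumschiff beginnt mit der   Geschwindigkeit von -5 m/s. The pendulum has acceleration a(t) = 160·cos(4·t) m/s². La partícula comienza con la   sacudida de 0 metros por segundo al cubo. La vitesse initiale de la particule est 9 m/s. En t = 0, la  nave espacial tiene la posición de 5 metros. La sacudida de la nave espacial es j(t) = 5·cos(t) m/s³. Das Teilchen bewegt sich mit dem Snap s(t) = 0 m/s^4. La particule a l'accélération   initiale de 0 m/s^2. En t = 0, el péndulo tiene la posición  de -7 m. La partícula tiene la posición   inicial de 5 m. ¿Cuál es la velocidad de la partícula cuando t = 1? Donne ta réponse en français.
En partant du snap s(t) = 0, nous prenons 3 intégrales. En prenant ∫s(t)dt et en appliquant j(0) = 0, nous trouvons j(t) = 0. L'intégrale du jerk est l'accélération. En utilisant a(0) = 0, nous obtenons a(t) = 0. L'intégrale de l'accélération est la vitesse. En utilisant v(0) = 9, nous obtenons v(t) = 9. Nous avons la vitesse v(t) = 9. En substituant t = 1: v(1) = 9.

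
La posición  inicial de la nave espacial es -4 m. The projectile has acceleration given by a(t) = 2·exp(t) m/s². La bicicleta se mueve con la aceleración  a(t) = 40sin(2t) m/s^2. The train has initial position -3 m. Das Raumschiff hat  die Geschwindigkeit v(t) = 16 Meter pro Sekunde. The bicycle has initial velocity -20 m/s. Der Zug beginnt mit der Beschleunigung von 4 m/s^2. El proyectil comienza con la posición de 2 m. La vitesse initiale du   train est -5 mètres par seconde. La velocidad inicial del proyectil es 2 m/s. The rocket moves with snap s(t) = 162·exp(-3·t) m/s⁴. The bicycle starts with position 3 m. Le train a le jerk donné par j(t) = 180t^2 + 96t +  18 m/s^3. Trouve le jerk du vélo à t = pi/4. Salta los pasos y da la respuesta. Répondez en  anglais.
At t = pi/4, j = 0.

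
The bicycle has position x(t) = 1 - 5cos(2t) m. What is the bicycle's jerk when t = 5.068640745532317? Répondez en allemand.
Um dies zu lösen, müssen wir 3 Ableitungen unserer Gleichung für die Position x(t) = 1 - 5·cos(2·t) nehmen. Mit d/dt von x(t) finden wir v(t) = 10·sin(2·t). Durch Ableiten von der Geschwindigkeit erhalten wir die Beschleunigung: a(t) = 20·cos(2·t). Die Ableitung von der Beschleunigung ergibt den Ruck: j(t) = -40·sin(2·t). Wir haben den Ruck j(t) = -40·sin(2·t). Durch Einsetzen von t = 5.068640745532317: j(5.068640745532317) = 26.1492123293249.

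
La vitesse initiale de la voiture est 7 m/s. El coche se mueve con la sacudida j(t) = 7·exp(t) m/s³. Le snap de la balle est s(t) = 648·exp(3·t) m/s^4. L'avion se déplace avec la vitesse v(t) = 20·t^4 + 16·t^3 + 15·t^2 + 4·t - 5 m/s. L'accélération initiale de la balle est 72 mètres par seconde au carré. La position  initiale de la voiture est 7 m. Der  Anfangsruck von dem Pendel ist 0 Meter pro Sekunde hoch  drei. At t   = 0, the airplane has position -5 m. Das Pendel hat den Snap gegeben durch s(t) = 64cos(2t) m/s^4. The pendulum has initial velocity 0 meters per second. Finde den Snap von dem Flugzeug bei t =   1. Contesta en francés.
En partant de la vitesse v(t) = 20·t^4 + 16·t^3 + 15·t^2 + 4·t - 5, nous prenons 3 dérivées. En prenant d/dt de v(t), nous trouvons a(t) = 80·t^3 + 48·t^2 + 30·t + 4. La dérivée de l'accélération donne le jerk: j(t) = 240·t^2 + 96·t + 30. En prenant d/dt de j(t), nous trouvons s(t) = 480·t + 96. Nous avons le snap s(t) = 480·t + 96. En substituant t = 1: s(1) = 576.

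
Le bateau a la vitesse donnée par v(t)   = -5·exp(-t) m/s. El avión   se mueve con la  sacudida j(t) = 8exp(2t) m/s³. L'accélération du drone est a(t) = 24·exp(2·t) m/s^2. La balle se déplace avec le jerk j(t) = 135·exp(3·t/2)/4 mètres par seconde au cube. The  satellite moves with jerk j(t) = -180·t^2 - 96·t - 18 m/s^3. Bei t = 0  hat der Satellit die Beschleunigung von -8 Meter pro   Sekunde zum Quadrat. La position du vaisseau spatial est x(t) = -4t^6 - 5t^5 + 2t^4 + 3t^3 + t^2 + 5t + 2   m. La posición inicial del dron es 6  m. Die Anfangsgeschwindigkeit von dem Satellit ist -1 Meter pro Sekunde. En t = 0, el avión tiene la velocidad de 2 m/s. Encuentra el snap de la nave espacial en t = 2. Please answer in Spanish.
Partiendo de la posición x(t) = -4·t^6 - 5·t^5 + 2·t^4 + 3·t^3 + t^2 + 5·t + 2, tomamos 4 derivadas. La derivada de la posición da la velocidad: v(t) = -24·t^5 - 25·t^4 + 8·t^3 + 9·t^2 + 2·t + 5. La derivada de la velocidad da la aceleración: a(t) = -120·t^4 - 100·t^3 + 24·t^2 + 18·t + 2. Derivando la aceleración, obtenemos la sacudida: j(t) = -480·t^3 - 300·t^2 + 48·t + 18. Tomando d/dt de j(t), encontramos s(t) = -1440·t^2 - 600·t + 48. Tenemos el snap s(t) = -1440·t^2 - 600·t + 48. Sustituyendo t = 2: s(2) = -6912.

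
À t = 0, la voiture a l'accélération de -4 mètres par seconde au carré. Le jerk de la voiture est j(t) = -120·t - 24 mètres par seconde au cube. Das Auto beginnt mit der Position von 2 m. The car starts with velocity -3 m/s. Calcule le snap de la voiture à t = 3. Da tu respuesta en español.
Partiendo de la sacudida j(t) = -120·t - 24, tomamos 1 derivada. Derivando la sacudida, obtenemos el snap: s(t) = -120. Usando s(t) = -120 y sustituyendo t = 3, encontramos s = -120.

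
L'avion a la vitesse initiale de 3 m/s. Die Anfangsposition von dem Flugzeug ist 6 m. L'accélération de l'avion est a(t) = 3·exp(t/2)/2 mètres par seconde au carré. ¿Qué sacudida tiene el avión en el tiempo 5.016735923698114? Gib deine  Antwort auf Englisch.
Starting from acceleration a(t) = 3·exp(t/2)/2, we take 1 derivative. The derivative of acceleration gives jerk: j(t) = 3·exp(t/2)/4. From the given jerk equation j(t) = 3·exp(t/2)/4, we substitute t = 5.016735923698114 to get j = 9.21364824276362.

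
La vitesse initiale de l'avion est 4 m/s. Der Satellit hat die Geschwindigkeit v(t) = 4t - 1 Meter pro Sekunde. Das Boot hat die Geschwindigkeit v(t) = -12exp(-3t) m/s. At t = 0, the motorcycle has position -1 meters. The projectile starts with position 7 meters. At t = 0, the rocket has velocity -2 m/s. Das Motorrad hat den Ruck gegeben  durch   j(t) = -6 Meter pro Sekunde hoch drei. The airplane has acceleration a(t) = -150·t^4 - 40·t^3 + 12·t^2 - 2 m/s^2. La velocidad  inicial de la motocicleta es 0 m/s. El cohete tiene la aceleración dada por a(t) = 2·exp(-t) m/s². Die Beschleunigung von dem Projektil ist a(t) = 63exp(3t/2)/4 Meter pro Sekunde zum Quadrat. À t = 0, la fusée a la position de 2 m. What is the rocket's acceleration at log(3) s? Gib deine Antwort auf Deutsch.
Wir haben die Beschleunigung a(t) = 2·exp(-t). Durch Einsetzen von t = log(3): a(log(3)) = 2/3.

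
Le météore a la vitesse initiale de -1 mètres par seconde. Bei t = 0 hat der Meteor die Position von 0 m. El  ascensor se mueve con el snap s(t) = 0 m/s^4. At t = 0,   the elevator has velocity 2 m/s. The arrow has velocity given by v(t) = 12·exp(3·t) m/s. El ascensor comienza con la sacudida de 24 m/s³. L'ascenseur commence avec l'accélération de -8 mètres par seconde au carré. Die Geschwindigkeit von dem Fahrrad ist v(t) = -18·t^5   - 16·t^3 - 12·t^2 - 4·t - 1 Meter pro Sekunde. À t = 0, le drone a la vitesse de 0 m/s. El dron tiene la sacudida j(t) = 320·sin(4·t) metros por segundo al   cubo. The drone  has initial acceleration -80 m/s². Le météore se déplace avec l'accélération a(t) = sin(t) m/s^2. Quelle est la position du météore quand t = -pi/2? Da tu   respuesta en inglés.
We must find the integral of our acceleration equation a(t) = sin(t) 2 times. The antiderivative of acceleration, with v(0) = -1, gives velocity: v(t) = -cos(t). Integrating velocity and using the initial condition x(0) = 0, we get x(t) = -sin(t). From the given position equation x(t) = -sin(t), we substitute t = -pi/2 to get x = 1.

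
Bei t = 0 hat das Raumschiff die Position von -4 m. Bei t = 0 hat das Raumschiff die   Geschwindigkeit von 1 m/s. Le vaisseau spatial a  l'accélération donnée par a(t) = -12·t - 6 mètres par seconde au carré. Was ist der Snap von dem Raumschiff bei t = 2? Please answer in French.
En partant de l'accélération a(t) = -12·t - 6, nous prenons 2 dérivées. La dérivée de l'accélération donne le jerk: j(t) = -12. En dérivant le jerk, nous obtenons le snap: s(t) = 0. De l'équation du snap s(t) = 0, nous substituons t = 2 pour obtenir s = 0.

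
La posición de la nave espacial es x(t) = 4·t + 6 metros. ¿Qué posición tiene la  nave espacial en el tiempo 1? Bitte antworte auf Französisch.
Nous avons la position x(t) = 4·t + 6. En substituant t = 1: x(1) = 10.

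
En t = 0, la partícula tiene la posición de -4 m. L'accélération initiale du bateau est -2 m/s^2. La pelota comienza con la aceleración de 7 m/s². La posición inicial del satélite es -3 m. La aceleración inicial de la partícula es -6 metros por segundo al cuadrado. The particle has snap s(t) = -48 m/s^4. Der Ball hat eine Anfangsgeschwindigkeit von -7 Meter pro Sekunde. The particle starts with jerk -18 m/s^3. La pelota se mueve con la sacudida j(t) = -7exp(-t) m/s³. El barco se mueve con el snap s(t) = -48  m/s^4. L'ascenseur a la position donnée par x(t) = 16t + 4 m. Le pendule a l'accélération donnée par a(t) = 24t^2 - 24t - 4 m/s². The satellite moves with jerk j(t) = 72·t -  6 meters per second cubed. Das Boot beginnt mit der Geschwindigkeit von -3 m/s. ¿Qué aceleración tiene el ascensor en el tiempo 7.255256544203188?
Debemos derivar nuestra ecuación de la posición x(t) = 16·t + 4 2 veces. Tomando d/dt de x(t), encontramos v(t) = 16. La derivada de la velocidad da la aceleración: a(t) = 0. Usando a(t) = 0 y sustituyendo t = 7.255256544203188, encontramos a = 0.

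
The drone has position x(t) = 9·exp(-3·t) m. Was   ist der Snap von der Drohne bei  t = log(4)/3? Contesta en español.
Partiendo de la posición x(t) = 9·exp(-3·t), tomamos 4 derivadas. Tomando d/dt de x(t), encontramos v(t) = -27·exp(-3·t). Tomando d/dt de v(t), encontramos a(t) = 81·exp(-3·t). Derivando la aceleración, obtenemos la sacudida: j(t) = -243·exp(-3·t). Tomando d/dt de j(t), encontramos s(t) = 729·exp(-3·t). De la ecuación del snap s(t) = 729·exp(-3·t), sustituimos t = log(4)/3 para obtener s = 729/4.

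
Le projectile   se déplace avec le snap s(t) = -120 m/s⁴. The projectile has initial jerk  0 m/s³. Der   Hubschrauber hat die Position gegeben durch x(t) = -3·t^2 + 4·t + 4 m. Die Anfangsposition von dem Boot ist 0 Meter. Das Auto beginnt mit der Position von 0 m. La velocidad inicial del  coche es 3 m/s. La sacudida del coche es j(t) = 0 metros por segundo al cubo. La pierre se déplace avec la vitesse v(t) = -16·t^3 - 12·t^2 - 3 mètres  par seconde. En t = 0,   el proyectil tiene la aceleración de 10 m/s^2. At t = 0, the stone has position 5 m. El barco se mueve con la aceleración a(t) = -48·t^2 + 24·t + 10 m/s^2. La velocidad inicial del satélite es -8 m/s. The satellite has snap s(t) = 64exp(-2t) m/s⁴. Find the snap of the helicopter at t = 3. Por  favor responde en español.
Debemos derivar nuestra ecuación de la posición x(t) = -3·t^2 + 4·t + 4 4 veces. La derivada de la posición da la velocidad: v(t) = 4 - 6·t. Derivando la velocidad, obtenemos la aceleración: a(t) = -6. Tomando d/dt de a(t), encontramos j(t) = 0. Tomando d/dt de j(t), encontramos s(t) = 0. Usando s(t) = 0 y sustituyendo t = 3, encontramos s = 0.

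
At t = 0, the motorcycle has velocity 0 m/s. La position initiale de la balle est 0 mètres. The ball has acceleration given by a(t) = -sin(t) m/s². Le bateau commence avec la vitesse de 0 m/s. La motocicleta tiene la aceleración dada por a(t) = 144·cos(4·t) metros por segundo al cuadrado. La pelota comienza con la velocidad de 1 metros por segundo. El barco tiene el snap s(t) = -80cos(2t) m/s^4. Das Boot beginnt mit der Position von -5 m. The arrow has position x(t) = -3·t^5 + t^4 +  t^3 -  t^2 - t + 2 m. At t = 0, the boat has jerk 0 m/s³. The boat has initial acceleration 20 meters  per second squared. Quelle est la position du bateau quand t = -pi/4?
Nous devons intégrer notre équation du snap s(t) = -80·cos(2·t) 4 fois. En intégrant le snap et en utilisant la condition initiale j(0) = 0, nous obtenons j(t) = -40·sin(2·t). L'intégrale du jerk, avec a(0) = 20, donne l'accélération: a(t) = 20·cos(2·t). La primitive de l'accélération est la vitesse. En utilisant v(0) = 0, nous obtenons v(t) = 10·sin(2·t). L'intégrale de la vitesse est la position. En utilisant x(0) = -5, nous obtenons x(t) = -5·cos(2·t). En utilisant x(t) = -5·cos(2·t) et en substituant t = -pi/4, nous trouvons x = 0.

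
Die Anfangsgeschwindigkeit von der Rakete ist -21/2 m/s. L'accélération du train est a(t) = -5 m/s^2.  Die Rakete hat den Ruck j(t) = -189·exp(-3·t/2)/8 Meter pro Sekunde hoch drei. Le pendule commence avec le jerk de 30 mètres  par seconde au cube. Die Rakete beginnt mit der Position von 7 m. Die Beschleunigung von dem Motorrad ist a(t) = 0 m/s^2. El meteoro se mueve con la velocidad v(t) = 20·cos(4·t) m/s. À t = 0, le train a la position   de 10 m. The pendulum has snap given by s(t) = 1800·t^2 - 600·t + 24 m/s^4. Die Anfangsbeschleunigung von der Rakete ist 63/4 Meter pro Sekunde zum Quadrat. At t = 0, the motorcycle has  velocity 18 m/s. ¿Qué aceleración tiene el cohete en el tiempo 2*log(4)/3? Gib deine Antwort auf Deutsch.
Ausgehend von dem Ruck j(t) = -189·exp(-3·t/2)/8, nehmen wir 1 Stammfunktion. Durch Integration von dem Ruck und Verwendung der Anfangsbedingung a(0) = 63/4, erhalten wir a(t) = 63·exp(-3·t/2)/4. Aus der Gleichung für die Beschleunigung a(t) = 63·exp(-3·t/2)/4, setzen wir t = 2*log(4)/3 ein und erhalten a = 63/16.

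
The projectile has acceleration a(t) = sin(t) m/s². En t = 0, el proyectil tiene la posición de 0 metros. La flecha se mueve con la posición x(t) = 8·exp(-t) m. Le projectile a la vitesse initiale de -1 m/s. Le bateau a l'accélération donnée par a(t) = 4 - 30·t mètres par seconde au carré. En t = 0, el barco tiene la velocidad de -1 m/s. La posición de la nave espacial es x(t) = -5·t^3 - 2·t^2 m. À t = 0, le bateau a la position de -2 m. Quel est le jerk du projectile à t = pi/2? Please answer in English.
Starting from acceleration a(t) = sin(t), we take 1 derivative. The derivative of acceleration gives jerk: j(t) = cos(t). We have jerk j(t) = cos(t). Substituting t = pi/2: j(pi/2) = 0.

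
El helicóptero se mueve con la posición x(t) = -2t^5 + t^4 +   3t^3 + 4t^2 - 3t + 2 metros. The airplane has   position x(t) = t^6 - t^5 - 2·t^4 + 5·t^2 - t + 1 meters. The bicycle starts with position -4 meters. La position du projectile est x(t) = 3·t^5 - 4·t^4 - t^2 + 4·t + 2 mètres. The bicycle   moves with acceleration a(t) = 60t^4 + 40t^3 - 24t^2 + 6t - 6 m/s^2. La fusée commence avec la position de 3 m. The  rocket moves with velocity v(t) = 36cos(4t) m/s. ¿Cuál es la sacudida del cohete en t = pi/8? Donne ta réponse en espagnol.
Partiendo de la velocidad v(t) = 36·cos(4·t), tomamos 2 derivadas. Derivando la velocidad, obtenemos la aceleración: a(t) = -144·sin(4·t). Derivando la aceleración, obtenemos la sacudida: j(t) = -576·cos(4·t). De la ecuación de la sacudida j(t) = -576·cos(4·t), sustituimos t = pi/8 para obtener j = 0.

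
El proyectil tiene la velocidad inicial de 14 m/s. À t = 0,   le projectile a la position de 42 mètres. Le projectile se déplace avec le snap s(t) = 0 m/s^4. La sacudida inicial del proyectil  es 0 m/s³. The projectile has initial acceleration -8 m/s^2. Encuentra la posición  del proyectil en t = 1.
Necesitamos integrar nuestra ecuación del snap s(t) = 0 4 veces. La integral del snap, con j(0) = 0, da la sacudida: j(t) = 0. Tomando ∫j(t)dt y aplicando a(0) = -8, encontramos a(t) = -8. Tomando ∫a(t)dt y aplicando v(0) = 14, encontramos v(t) = 14 - 8·t. Integrando la velocidad y usando la condición inicial x(0) = 42, obtenemos x(t) = -4·t^2 + 14·t + 42. De la ecuación de la posición x(t) = -4·t^2 + 14·t + 42, sustituimos t = 1 para obtener x = 52.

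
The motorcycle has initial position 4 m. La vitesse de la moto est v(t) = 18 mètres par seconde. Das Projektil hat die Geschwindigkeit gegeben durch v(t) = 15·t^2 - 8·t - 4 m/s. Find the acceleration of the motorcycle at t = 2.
We must differentiate our velocity equation v(t) = 18 1 time. Differentiating velocity, we get acceleration: a(t) = 0. We have acceleration a(t) = 0. Substituting t = 2: a(2) = 0.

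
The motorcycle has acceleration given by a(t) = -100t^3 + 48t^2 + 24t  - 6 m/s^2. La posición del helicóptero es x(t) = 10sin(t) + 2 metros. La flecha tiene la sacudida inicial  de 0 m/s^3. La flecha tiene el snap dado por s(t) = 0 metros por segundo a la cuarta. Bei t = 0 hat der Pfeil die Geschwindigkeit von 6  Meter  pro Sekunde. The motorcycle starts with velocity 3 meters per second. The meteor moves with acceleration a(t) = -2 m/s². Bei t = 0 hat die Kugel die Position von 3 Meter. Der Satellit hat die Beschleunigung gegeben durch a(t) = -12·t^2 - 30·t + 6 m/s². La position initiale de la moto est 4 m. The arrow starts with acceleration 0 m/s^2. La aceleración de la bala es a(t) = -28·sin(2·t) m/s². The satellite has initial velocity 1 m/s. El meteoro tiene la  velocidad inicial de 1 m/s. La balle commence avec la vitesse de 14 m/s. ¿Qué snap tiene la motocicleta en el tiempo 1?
Para resolver esto, necesitamos tomar 2 derivadas de nuestra ecuación de la aceleración a(t) = -100·t^3 + 48·t^2 + 24·t - 6. La derivada de la aceleración da la sacudida: j(t) = -300·t^2 + 96·t + 24. Derivando la sacudida, obtenemos el snap: s(t) = 96 - 600·t. De la ecuación del snap s(t) = 96 - 600·t, sustituimos t = 1 para obtener s = -504.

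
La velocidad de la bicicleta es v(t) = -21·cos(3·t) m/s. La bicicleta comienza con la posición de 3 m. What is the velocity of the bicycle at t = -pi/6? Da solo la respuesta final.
At t = -pi/6, v = 0.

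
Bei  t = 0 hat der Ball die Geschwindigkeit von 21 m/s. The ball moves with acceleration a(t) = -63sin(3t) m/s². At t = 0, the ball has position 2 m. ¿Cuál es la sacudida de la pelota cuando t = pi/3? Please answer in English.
Starting from acceleration a(t) = -63·sin(3·t), we take 1 derivative. The derivative of acceleration gives jerk: j(t) = -189·cos(3·t). Using j(t) = -189·cos(3·t) and substituting t = pi/3, we find j = 189.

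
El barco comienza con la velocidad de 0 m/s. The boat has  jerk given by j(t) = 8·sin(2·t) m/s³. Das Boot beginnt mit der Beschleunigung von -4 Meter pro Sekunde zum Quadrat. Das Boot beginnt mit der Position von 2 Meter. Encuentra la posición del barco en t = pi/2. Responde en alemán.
Wir müssen die Stammfunktion unserer Gleichung für den Ruck j(t) = 8·sin(2·t) 3-mal finden. Das Integral von dem Ruck, mit a(0) = -4, ergibt die Beschleunigung: a(t) = -4·cos(2·t). Die Stammfunktion von der Beschleunigung, mit v(0) = 0, ergibt die Geschwindigkeit: v(t) = -2·sin(2·t). Durch Integration von der Geschwindigkeit und Verwendung der Anfangsbedingung x(0) = 2, erhalten wir x(t) = cos(2·t) + 1. Aus der Gleichung für die Position x(t) = cos(2·t) + 1, setzen wir t = pi/2 ein und erhalten x = 0.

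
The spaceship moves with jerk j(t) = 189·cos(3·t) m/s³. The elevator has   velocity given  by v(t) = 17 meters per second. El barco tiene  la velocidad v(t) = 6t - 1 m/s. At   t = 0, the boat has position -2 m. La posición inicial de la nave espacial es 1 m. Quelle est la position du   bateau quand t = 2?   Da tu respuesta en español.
Partiendo de la velocidad v(t) = 6·t - 1, tomamos 1 integral. La integral de la velocidad, con x(0) = -2, da la posición: x(t) = 3·t^2 - t - 2. De la ecuación de la posición x(t) = 3·t^2 - t - 2, sustituimos t = 2 para obtener x = 8.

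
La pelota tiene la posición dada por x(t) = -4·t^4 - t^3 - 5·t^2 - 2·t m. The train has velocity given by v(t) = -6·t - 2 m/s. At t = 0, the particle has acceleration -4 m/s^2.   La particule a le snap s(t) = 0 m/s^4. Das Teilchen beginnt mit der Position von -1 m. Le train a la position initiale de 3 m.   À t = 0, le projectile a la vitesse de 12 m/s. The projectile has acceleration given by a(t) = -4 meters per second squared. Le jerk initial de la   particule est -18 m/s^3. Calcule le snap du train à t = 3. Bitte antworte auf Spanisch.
Para resolver esto, necesitamos tomar 3 derivadas de nuestra ecuación de la velocidad v(t) = -6·t - 2. Tomando d/dt de v(t), encontramos a(t) = -6. Tomando d/dt de a(t), encontramos j(t) = 0. La derivada de la sacudida da el snap: s(t) = 0. De la ecuación del snap s(t) = 0, sustituimos t = 3 para obtener s = 0.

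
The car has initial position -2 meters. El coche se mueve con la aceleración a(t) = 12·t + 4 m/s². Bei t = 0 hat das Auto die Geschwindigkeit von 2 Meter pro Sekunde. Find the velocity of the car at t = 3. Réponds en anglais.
Starting from acceleration a(t) = 12·t + 4, we take 1 integral. Finding the antiderivative of a(t) and using v(0) = 2: v(t) = 6·t^2 + 4·t + 2. We have velocity v(t) = 6·t^2 + 4·t + 2. Substituting t = 3: v(3) = 68.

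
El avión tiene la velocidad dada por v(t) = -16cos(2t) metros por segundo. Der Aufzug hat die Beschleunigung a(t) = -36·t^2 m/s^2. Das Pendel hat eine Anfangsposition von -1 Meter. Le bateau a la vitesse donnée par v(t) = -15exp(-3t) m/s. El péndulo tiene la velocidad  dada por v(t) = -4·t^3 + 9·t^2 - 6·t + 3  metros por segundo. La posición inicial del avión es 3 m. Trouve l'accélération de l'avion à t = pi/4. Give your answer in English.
To solve this, we need to take 1 derivative of our velocity equation v(t) = -16·cos(2·t). Differentiating velocity, we get acceleration: a(t) = 32·sin(2·t). We have acceleration a(t) = 32·sin(2·t). Substituting t = pi/4: a(pi/4) = 32.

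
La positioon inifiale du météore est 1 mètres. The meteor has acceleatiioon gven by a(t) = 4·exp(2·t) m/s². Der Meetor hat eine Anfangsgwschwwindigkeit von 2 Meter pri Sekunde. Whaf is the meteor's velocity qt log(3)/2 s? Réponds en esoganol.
Partiendo de la aceleración a(t) = 4·exp(2·t), tomamos 1 antiderivada. La integral de la aceleración, con v(0) = 2, da la velocidad: v(t) = 2·exp(2·t). De la ecuación de la velocidad v(t) = 2·exp(2·t), sustituimos t = log(3)/2 para obtener v = 6.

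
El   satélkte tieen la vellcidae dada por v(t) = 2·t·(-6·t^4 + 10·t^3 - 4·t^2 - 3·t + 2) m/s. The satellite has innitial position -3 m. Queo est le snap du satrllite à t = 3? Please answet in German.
Ausgehend von der Geschwindigkeit v(t) = 2·t·(-6·t^4 + 10·t^3 - 4·t^2 - 3·t + 2), nehmen wir 3 Ableitungen. Mit d/dt von v(t) finden wir a(t) = -12·t^4 + 20·t^3 - 8·t^2 + 2·t·(-24·t^3 + 30·t^2 - 8·t - 3) - 6·t + 4. Die Ableitung von der Beschleunigung ergibt den Ruck: j(t) = -96·t^3 + 120·t^2 + 2·t·(-72·t^2 + 60·t - 8) - 32·t - 12. Mit d/dt von j(t) finden wir s(t) = -432·t^2 + 2·t·(60 - 144·t) + 360·t - 48. Wir haben den Snap s(t) = -432·t^2 + 2·t·(60 - 144·t) + 360·t - 48. Durch Einsetzen von t = 3: s(3) = -5088.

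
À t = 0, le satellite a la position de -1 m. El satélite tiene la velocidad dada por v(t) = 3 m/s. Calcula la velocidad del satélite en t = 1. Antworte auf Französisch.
De l'équation de la vitesse v(t) = 3, nous substituons t = 1 pour obtenir v = 3.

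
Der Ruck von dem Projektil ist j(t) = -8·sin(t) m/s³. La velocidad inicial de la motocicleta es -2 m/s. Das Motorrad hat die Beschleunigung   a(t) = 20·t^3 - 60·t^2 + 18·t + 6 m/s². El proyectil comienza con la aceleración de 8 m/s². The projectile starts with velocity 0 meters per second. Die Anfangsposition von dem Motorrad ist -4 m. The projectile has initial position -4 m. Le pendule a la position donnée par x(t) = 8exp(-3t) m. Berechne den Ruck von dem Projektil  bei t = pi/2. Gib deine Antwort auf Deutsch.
Aus der Gleichung für den Ruck j(t) = -8·sin(t), setzen wir t = pi/2 ein und erhalten j = -8.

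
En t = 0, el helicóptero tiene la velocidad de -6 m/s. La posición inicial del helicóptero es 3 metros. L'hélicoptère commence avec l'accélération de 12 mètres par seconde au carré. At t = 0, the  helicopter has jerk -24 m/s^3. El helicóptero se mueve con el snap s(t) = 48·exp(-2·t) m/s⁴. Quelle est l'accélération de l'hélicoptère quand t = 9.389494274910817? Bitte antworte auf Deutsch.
Um dies zu lösen, müssen wir 2 Stammfunktionen unserer Gleichung für den Snap s(t) = 48·exp(-2·t) finden. Das Integral von dem Snap, mit j(0) = -24, ergibt den Ruck: j(t) = -24·exp(-2·t). Mit ∫j(t)dt und Anwendung von a(0) = 12, finden wir a(t) = 12·exp(-2·t). Wir haben die Beschleunigung a(t) = 12·exp(-2·t). Durch Einsetzen von t = 9.389494274910817: a(9.389494274910817) = 8.38629515189090E-8.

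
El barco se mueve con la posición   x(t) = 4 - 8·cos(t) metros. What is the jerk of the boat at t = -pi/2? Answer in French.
Pour résoudre ceci, nous devons prendre 3 dérivées de notre équation de la position x(t) = 4 - 8·cos(t). La dérivée de la position donne la vitesse: v(t) = 8·sin(t). La dérivée de la vitesse donne l'accélération: a(t) = 8·cos(t). En prenant d/dt de a(t), nous trouvons j(t) = -8·sin(t). Nous avons le jerk j(t) = -8·sin(t). En substituant t = -pi/2: j(-pi/2) = 8.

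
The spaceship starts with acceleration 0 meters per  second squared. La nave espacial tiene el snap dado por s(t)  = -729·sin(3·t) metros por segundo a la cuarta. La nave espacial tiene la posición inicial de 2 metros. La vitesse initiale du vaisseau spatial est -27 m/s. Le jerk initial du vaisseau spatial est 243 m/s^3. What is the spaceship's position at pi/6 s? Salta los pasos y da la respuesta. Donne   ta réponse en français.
À t = pi/6, x = -7.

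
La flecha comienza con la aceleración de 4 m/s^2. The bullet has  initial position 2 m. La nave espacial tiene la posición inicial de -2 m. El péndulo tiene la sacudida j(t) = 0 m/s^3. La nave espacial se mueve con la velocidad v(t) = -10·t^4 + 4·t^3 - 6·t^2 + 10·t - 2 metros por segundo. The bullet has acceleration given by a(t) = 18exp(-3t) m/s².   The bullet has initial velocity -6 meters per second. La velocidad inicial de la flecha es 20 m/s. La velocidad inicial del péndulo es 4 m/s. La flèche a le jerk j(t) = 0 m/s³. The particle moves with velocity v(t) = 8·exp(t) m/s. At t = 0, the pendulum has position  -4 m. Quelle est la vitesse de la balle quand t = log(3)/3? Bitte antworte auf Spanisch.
Partiendo de la aceleración a(t) = 18·exp(-3·t), tomamos 1 integral. La integral de la aceleración es la velocidad. Usando v(0) = -6, obtenemos v(t) = -6·exp(-3·t). Tenemos la velocidad v(t) = -6·exp(-3·t). Sustituyendo t = log(3)/3: v(log(3)/3) = -2.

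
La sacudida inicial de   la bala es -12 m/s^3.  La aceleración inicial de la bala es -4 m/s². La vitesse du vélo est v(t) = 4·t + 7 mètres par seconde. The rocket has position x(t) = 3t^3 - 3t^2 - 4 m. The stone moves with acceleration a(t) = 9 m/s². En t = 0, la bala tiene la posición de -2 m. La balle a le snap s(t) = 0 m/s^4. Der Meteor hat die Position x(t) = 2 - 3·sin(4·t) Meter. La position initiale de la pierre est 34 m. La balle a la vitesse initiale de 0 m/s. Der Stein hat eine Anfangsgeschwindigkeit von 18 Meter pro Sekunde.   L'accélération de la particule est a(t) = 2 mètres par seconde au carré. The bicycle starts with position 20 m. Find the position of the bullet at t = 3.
To find the answer, we compute 4 integrals of s(t) = 0. Finding the integral of s(t) and using j(0) = -12: j(t) = -12. The integral of jerk, with a(0) = -4, gives acceleration: a(t) = -12·t - 4. The antiderivative of acceleration is velocity. Using v(0) = 0, we get v(t) = 2·t·(-3·t - 2). Integrating velocity and using the initial condition x(0) = -2, we get x(t) = -2·t^3 - 2·t^2 - 2. From the given position equation x(t) = -2·t^3 - 2·t^2 - 2, we substitute t = 3 to get x = -74.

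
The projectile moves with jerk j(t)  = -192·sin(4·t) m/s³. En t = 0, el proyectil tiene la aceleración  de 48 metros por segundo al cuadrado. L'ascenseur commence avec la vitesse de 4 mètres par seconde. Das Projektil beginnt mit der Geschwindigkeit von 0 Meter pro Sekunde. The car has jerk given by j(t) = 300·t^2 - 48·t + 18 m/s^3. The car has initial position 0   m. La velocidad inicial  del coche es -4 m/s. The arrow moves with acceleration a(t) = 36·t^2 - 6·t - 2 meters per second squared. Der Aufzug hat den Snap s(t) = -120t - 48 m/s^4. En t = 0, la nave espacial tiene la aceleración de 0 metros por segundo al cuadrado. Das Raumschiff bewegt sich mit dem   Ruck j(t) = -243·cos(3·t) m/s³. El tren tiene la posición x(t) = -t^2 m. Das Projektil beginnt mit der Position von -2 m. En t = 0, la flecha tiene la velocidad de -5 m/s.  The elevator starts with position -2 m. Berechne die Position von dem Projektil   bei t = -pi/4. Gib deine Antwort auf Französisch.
En partant du jerk j(t) = -192·sin(4·t), nous prenons 3 primitives. La primitive du jerk est l'accélération. En utilisant a(0) = 48, nous obtenons a(t) = 48·cos(4·t). En intégrant l'accélération et en utilisant la condition initiale v(0) = 0, nous obtenons v(t) = 12·sin(4·t). L'intégrale de la vitesse est la position. En utilisant x(0) = -2, nous obtenons x(t) = 1 - 3·cos(4·t). Nous avons la position x(t) = 1 - 3·cos(4·t). En substituant t = -pi/4: x(-pi/4) = 4.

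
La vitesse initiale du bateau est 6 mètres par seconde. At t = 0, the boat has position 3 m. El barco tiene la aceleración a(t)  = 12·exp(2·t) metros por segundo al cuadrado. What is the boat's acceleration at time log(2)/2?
We have acceleration a(t) = 12·exp(2·t). Substituting t = log(2)/2: a(log(2)/2) = 24.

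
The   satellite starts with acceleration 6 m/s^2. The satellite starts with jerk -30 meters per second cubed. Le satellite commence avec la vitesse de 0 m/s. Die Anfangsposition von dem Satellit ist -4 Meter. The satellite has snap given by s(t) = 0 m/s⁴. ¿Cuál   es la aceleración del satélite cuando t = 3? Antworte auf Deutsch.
Ausgehend von dem Snap s(t) = 0, nehmen wir 2 Stammfunktionen. Durch Integration von dem Snap und Verwendung der Anfangsbedingung j(0) = -30, erhalten wir j(t) = -30. Das Integral von dem Ruck, mit a(0) = 6, ergibt die Beschleunigung: a(t) = 6 - 30·t. Mit a(t) = 6 - 30·t und Einsetzen von t = 3, finden wir a = -84.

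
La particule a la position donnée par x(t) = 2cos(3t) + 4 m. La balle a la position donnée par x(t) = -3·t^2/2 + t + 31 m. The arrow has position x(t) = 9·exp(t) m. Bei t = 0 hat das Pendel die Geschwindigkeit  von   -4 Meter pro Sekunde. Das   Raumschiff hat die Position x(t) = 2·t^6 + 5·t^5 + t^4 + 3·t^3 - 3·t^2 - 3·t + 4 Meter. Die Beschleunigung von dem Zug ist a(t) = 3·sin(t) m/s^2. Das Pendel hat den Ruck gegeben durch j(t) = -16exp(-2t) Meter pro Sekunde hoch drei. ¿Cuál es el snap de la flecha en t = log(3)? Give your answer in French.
En partant de la position x(t) = 9·exp(t), nous prenons 4 dérivées. En prenant d/dt de x(t), nous trouvons v(t) = 9·exp(t). En prenant d/dt de v(t), nous trouvons a(t) = 9·exp(t). En prenant d/dt de a(t), nous trouvons j(t) = 9·exp(t). En prenant d/dt de j(t), nous trouvons s(t) = 9·exp(t). De l'équation du snap s(t) = 9·exp(t), nous substituons t = log(3) pour obtenir s = 27.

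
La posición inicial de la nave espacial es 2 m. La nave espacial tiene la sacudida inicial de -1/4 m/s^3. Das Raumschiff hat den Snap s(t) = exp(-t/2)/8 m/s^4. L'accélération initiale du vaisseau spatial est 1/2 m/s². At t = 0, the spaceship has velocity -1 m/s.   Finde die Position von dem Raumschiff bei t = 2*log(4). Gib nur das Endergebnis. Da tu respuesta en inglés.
The answer is 1/2.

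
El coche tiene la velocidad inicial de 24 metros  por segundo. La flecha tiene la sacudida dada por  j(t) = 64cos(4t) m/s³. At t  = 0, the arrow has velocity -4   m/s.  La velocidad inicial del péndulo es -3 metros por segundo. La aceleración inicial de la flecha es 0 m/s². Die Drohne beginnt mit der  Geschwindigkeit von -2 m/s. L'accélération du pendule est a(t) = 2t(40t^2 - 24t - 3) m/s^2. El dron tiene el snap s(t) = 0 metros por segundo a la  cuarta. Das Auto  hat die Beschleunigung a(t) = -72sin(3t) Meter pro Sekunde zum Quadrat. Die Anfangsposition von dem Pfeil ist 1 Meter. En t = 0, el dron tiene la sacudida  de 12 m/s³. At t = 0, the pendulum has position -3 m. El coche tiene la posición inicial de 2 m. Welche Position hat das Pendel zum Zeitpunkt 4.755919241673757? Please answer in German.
Ausgehend von der Beschleunigung a(t) = 2·t·(40·t^2 - 24·t - 3), nehmen wir 2 Stammfunktionen. Durch Integration von der Beschleunigung und Verwendung der Anfangsbedingung v(0) = -3, erhalten wir v(t) = 20·t^4 - 16·t^3 - 3·t^2 - 3. Durch Integration von der Geschwindigkeit und Verwendung der Anfangsbedingung x(0) = -3, erhalten wir x(t) = 4·t^5 - 4·t^4 - t^3 - 3·t - 3. Wir haben die Position x(t) = 4·t^5 - 4·t^4 - t^3 - 3·t - 3. Durch Einsetzen von t = 4.755919241673757: x(4.755919241673757) = 7561.40242474323.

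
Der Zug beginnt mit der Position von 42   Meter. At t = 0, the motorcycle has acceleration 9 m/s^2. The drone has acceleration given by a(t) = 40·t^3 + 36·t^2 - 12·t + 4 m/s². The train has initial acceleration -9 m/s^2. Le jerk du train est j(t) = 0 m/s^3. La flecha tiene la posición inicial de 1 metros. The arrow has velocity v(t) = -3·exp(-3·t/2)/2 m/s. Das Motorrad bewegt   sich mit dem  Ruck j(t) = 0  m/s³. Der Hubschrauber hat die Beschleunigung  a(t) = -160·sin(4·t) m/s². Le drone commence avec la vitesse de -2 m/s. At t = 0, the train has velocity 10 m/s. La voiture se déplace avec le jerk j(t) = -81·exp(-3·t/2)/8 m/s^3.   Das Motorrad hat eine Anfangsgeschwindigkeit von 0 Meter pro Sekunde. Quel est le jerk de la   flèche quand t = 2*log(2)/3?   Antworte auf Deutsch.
Wir müssen unsere Gleichung für die Geschwindigkeit v(t) = -3·exp(-3·t/2)/2 2-mal ableiten. Durch Ableiten von der Geschwindigkeit erhalten wir die Beschleunigung: a(t) = 9·exp(-3·t/2)/4. Mit d/dt von a(t) finden wir j(t) = -27·exp(-3·t/2)/8. Wir haben den Ruck j(t) = -27·exp(-3·t/2)/8. Durch Einsetzen von t = 2*log(2)/3: j(2*log(2)/3) = -27/16.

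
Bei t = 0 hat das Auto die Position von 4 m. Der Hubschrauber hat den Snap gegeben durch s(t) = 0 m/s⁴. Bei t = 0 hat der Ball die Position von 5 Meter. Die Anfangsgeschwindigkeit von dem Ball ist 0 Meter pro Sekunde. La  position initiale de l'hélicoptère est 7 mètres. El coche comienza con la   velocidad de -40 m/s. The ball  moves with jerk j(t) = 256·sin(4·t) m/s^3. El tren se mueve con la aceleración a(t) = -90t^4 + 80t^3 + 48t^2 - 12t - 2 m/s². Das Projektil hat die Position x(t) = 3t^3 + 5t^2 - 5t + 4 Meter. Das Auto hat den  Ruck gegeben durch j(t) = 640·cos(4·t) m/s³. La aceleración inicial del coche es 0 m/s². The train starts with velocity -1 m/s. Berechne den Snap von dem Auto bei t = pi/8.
Um dies zu lösen, müssen wir 1 Ableitung unserer Gleichung für den Ruck j(t) = 640·cos(4·t) nehmen. Die Ableitung von dem Ruck ergibt den Snap: s(t) = -2560·sin(4·t). Wir haben den Snap s(t) = -2560·sin(4·t). Durch Einsetzen von t = pi/8: s(pi/8) = -2560.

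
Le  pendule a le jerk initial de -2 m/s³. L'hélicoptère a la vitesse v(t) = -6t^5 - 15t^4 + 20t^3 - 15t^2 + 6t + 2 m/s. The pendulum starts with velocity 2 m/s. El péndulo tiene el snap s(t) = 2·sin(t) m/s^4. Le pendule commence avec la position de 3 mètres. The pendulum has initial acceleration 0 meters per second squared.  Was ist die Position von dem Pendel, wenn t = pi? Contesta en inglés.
Starting from snap s(t) = 2·sin(t), we take 4 integrals. Finding the integral of s(t) and using j(0) = -2: j(t) = -2·cos(t). The antiderivative of jerk is acceleration. Using a(0) = 0, we get a(t) = -2·sin(t). Finding the antiderivative of a(t) and using v(0) = 2: v(t) = 2·cos(t). The integral of velocity, with x(0) = 3, gives position: x(t) = 2·sin(t) + 3. From the given position equation x(t) = 2·sin(t) + 3, we substitute t = pi to get x = 3.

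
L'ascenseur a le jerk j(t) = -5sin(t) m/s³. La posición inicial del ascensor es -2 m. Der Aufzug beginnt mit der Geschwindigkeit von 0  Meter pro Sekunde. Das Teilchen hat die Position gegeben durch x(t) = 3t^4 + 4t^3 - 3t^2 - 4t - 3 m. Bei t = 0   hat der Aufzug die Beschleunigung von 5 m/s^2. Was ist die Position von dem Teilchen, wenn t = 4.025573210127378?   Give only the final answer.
Bei t = 4.025573210127378, x = 981.052881163406.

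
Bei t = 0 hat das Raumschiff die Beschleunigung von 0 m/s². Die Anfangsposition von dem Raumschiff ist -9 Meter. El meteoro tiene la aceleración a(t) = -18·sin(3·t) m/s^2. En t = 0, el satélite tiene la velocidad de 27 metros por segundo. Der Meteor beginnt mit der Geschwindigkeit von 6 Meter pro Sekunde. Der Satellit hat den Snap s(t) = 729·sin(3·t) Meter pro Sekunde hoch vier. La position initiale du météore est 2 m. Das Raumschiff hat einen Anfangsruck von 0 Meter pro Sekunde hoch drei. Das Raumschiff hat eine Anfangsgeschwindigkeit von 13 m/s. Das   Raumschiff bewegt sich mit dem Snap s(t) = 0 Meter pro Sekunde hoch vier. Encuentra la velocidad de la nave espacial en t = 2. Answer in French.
En partant du snap s(t) = 0, nous prenons 3 intégrales. L'intégrale du snap est le jerk. En utilisant j(0) = 0, nous obtenons j(t) = 0. En intégrant le jerk et en utilisant la condition initiale a(0) = 0, nous obtenons a(t) = 0. En intégrant l'accélération et en utilisant la condition initiale v(0) = 13, nous obtenons v(t) = 13. De l'équation de la vitesse v(t) = 13, nous substituons t = 2 pour obtenir v = 13.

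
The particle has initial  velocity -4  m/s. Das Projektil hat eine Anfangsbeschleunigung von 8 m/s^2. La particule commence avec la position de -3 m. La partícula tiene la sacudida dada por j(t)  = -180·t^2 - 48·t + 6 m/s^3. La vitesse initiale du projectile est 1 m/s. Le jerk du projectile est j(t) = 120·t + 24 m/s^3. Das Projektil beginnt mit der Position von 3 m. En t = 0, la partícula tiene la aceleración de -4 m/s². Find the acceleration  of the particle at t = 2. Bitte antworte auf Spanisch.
Debemos encontrar la integral de nuestra ecuación de la sacudida j(t) = -180·t^2 - 48·t + 6 1 vez. La integral de la sacudida, con a(0) = -4, da la aceleración: a(t) = -60·t^3 - 24·t^2 + 6·t - 4. Tenemos la aceleración a(t) = -60·t^3 - 24·t^2 + 6·t - 4. Sustituyendo t = 2: a(2) = -568.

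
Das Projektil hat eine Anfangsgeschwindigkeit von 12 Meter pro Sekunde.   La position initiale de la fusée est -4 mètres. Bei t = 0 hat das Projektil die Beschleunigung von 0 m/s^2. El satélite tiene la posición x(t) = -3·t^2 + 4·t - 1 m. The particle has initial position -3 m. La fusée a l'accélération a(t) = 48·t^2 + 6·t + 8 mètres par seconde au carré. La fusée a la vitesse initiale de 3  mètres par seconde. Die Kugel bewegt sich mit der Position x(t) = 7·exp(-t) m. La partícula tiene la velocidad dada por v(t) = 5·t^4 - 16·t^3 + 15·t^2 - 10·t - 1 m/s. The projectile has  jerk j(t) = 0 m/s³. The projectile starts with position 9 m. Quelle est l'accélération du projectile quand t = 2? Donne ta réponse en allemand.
Wir müssen unsere Gleichung für den Ruck j(t) = 0 1-mal integrieren. Mit ∫j(t)dt und Anwendung von a(0) = 0, finden wir a(t) = 0. Mit a(t) = 0 und Einsetzen von t = 2, finden wir a = 0.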